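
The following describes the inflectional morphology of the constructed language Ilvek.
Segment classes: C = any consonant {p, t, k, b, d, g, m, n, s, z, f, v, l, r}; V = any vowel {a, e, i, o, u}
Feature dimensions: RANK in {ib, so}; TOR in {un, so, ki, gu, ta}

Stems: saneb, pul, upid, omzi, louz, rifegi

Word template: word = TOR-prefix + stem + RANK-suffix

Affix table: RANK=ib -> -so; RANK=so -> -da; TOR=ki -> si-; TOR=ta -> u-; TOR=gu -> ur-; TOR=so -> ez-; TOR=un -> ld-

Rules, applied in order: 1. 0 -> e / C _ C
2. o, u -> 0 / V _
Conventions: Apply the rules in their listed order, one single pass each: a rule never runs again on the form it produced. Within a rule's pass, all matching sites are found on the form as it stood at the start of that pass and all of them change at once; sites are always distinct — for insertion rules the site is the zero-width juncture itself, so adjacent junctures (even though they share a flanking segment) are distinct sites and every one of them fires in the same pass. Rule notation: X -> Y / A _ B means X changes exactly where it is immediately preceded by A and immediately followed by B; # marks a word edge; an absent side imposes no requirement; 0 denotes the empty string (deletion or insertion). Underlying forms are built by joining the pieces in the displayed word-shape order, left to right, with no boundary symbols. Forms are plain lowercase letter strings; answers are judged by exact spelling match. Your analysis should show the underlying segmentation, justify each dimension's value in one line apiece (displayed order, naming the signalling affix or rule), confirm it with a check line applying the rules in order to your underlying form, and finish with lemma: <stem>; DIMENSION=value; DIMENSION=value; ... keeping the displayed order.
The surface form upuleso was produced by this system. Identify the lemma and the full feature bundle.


underlying: u-pul-so
RANK=ib - signalled by the affix -so
TOR=ta - signalled by the affix u-
check: upulso -> upuleso -> upuleso
lemma: pul; RANK=ib; TOR=ta


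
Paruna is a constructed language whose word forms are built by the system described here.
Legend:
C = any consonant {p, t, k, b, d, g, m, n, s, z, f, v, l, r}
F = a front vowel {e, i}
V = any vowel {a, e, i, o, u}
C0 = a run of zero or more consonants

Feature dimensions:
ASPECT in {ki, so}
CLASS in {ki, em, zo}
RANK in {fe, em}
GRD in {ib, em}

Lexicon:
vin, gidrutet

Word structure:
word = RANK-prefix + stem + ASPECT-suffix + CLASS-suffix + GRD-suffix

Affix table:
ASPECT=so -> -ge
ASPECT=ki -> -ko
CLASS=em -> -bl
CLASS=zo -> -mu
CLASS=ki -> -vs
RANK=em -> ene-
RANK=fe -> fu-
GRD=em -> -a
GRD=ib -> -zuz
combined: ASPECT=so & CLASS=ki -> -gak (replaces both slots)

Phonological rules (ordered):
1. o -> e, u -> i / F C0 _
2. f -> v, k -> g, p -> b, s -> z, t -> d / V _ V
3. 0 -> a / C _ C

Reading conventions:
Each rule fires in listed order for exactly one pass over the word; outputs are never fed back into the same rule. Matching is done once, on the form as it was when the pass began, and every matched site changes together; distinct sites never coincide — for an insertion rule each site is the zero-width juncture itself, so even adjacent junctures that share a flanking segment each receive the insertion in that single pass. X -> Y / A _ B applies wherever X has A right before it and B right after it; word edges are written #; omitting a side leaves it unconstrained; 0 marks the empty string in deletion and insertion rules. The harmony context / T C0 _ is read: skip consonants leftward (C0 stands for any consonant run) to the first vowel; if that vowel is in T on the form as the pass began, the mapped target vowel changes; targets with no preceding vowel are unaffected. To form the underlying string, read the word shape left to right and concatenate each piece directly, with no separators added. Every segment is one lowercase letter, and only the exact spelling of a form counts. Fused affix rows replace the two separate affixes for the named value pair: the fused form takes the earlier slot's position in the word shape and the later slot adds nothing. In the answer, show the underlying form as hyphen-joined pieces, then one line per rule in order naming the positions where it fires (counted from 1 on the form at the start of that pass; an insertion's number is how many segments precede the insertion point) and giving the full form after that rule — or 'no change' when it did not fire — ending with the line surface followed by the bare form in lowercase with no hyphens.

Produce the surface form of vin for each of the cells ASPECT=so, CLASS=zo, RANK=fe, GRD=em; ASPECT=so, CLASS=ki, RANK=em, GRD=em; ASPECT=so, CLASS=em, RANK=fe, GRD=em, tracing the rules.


cell ASPECT=so, CLASS=zo, RANK=fe, GRD=em:
underlying: fu-vin-ge-mu-a
1. o -> e, u -> i / F C0 _: fires at position(s) 9: fuvingemia
2. f -> v, k -> g, p -> b, s -> z, t -> d / V _ V: no change
3. 0 -> a / C _ C: inserts after position(s) 5: fuvinagemia
surface: fuvinagemia

cell ASPECT=so, CLASS=ki, RANK=em, GRD=em:
underlying: ene-vin-gak-a
1. o -> e, u -> i / F C0 _: no change
2. f -> v, k -> g, p -> b, s -> z, t -> d / V _ V: fires at position(s) 9: enevingaga
3. 0 -> a / C _ C: inserts after position(s) 6: enevinagaga
surface: enevinagaga

cell ASPECT=so, CLASS=em, RANK=fe, GRD=em:
underlying: fu-vin-ge-bl-a
1. o -> e, u -> i / F C0 _: no change
2. f -> v, k -> g, p -> b, s -> z, t -> d / V _ V: no change
3. 0 -> a / C _ C: inserts after position(s) 5, 8: fuvinagebala
surface: fuvinagebala


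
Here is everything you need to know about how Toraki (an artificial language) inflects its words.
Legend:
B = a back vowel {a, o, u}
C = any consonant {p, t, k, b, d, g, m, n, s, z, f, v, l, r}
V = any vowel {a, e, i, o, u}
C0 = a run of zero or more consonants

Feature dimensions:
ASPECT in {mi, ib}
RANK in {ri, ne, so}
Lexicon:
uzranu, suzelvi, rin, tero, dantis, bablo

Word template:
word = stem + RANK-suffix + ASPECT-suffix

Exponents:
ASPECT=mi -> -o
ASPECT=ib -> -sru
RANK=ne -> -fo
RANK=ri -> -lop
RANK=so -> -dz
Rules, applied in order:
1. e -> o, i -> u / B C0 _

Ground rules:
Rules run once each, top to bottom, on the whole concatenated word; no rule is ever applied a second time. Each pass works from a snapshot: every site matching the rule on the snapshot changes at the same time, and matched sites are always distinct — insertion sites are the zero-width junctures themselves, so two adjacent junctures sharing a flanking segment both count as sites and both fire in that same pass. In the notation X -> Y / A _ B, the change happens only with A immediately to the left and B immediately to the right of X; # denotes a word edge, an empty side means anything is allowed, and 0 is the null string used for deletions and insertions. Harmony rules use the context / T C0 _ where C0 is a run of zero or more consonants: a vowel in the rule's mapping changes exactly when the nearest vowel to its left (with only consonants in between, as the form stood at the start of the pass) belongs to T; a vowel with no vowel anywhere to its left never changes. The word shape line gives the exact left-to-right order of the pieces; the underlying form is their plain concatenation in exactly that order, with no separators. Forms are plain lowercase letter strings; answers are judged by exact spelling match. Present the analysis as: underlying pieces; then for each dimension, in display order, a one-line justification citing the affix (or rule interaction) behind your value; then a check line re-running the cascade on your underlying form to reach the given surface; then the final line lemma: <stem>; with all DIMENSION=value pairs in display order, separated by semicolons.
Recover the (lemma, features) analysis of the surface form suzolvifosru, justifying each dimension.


underlying: suzelvi-fo-sru
ASPECT=ib - signalled by the affix -sru
RANK=ne - signalled by the affix -fo
check: suzelvifosru -> suzolvifosru
lemma: suzelvi; ASPECT=ib; RANK=ne


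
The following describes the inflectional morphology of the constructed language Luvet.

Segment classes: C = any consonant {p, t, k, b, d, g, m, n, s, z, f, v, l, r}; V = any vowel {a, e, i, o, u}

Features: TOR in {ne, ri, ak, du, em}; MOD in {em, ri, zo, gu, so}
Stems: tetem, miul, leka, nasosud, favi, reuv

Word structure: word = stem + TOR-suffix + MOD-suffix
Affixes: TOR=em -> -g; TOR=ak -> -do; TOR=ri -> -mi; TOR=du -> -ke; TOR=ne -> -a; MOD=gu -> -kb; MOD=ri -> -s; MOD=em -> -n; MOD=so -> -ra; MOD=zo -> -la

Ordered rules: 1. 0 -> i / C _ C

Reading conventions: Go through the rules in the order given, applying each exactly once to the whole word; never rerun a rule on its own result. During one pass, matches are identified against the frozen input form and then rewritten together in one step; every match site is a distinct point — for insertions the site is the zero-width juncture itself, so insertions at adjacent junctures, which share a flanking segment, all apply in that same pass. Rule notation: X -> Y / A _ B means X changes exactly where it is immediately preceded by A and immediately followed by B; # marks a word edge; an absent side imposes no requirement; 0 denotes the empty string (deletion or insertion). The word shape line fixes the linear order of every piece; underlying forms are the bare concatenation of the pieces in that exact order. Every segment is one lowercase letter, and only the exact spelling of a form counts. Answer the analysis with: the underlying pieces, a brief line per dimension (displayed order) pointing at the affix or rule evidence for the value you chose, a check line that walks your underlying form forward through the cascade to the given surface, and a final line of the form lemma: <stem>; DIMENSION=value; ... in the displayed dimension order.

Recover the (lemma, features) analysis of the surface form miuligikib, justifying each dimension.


underlying: miul-g-kb
TOR=em - signalled by the affix -g
MOD=gu - signalled by the affix -kb
check: miulgkb -> miuligikib
lemma: miul; TOR=em; MOD=gu


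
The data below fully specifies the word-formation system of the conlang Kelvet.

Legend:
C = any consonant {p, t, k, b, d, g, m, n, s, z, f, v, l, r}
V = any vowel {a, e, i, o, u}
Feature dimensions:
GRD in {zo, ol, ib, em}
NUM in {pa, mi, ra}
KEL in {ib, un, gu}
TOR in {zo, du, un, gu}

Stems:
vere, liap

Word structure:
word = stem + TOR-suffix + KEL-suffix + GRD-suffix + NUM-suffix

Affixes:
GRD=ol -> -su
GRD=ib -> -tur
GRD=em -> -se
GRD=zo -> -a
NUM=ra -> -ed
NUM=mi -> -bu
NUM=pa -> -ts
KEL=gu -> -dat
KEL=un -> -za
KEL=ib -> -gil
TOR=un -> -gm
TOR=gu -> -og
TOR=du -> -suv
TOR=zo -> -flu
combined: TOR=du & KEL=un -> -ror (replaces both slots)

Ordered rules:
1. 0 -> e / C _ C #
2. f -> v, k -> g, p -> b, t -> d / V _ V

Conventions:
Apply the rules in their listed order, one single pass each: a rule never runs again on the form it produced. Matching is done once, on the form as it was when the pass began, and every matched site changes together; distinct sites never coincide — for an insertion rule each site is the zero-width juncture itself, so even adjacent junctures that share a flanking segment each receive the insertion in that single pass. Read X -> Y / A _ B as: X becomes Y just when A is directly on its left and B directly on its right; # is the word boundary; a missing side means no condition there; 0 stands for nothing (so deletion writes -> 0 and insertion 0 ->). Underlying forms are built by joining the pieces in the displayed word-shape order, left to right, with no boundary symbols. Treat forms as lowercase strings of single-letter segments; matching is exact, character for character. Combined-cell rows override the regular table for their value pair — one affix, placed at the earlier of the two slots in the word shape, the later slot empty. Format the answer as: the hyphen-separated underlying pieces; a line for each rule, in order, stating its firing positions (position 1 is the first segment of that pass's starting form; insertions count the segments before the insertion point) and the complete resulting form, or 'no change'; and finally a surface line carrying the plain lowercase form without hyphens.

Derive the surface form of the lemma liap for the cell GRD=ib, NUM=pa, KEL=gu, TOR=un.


underlying: liap-gm-dat-tur-ts
1. 0 -> e / C _ C #: inserts after position(s) 13: liapgmdatturtes
2. f -> v, k -> g, p -> b, t -> d / V _ V: no change
surface: liapgmdatturtes


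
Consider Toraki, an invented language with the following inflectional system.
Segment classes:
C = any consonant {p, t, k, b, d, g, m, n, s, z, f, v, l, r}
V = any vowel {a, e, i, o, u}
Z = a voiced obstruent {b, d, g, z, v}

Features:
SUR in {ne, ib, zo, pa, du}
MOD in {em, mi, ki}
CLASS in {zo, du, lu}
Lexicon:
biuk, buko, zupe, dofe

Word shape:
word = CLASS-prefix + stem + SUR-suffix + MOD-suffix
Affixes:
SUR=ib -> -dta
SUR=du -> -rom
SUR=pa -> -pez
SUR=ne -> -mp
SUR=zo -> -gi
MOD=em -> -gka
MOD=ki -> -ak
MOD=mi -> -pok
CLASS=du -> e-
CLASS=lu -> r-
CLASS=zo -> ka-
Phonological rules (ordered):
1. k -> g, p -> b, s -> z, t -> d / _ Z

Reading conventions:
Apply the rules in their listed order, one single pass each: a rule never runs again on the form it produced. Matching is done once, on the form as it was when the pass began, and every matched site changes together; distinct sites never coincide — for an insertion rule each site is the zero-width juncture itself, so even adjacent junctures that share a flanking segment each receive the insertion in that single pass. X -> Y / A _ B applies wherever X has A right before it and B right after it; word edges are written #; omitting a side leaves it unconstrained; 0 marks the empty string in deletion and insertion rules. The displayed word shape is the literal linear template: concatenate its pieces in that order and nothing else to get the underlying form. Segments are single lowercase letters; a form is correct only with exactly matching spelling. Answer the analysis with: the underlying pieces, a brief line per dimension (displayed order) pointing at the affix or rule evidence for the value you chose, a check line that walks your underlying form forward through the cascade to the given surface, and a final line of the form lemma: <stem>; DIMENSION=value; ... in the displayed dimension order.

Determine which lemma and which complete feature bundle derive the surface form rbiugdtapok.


underlying: r-biuk-dta-pok
SUR=ib - signalled by the affix -dta
MOD=mi - signalled by the affix -pok
CLASS=lu - signalled by the affix r-
check: rbiukdtapok -> rbiugdtapok
lemma: biuk; SUR=ib; MOD=mi; CLASS=lu


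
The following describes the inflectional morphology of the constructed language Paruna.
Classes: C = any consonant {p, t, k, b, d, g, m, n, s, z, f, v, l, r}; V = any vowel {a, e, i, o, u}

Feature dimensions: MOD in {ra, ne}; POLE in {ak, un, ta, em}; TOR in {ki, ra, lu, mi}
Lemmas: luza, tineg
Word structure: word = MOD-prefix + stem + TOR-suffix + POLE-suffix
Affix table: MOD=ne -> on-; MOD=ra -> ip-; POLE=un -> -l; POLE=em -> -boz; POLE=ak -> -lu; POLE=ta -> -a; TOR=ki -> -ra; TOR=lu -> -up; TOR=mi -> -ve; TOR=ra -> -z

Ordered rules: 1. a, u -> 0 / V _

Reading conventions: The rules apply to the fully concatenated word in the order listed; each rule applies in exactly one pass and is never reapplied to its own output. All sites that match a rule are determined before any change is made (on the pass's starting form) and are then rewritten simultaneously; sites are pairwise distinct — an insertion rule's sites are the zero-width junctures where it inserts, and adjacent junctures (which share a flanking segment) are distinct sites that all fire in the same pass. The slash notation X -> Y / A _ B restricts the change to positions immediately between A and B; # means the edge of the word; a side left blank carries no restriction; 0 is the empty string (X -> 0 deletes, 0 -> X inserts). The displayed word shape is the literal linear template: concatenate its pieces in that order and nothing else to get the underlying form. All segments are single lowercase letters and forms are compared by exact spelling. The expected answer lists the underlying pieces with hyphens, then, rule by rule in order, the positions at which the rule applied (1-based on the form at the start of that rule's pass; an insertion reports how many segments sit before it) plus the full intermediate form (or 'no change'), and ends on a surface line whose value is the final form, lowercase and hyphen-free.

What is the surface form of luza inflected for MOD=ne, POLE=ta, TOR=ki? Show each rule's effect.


underlying: on-luza-ra-a
1. a, u -> 0 / V _: fires at position(s) 9: onluzara
surface: onluzara


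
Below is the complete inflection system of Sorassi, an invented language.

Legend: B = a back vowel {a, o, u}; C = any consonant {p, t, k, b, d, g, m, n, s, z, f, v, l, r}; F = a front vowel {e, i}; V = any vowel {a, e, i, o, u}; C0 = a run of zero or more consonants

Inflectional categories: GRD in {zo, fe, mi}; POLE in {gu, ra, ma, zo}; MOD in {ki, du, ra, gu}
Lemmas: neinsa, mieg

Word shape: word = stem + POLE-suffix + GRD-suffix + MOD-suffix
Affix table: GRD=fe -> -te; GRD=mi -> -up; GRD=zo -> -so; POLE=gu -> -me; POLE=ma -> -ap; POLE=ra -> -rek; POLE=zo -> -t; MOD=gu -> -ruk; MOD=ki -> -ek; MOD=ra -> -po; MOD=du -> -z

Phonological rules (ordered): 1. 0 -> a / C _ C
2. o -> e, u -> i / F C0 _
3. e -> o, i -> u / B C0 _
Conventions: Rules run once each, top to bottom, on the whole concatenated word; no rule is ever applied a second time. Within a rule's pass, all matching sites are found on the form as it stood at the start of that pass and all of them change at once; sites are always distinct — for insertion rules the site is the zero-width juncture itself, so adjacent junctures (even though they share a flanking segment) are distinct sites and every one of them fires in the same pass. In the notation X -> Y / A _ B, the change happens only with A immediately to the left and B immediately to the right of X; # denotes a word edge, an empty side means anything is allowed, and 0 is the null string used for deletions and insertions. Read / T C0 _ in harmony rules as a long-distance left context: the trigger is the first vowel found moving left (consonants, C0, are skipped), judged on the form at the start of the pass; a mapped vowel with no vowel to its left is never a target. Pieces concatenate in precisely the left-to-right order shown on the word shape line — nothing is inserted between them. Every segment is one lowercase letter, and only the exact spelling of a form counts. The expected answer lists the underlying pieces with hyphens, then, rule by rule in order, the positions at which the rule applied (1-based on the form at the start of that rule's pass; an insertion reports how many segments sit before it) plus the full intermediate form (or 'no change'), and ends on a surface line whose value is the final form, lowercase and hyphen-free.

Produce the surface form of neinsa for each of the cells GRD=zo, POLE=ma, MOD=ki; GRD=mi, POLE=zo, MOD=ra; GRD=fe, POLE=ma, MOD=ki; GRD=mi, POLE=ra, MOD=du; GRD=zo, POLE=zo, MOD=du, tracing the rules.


cell GRD=zo, POLE=ma, MOD=ki:
underlying: neinsa-ap-so-ek
1. 0 -> a / C _ C: inserts after position(s) 4, 8: neinasaapasoek
2. o -> e, u -> i / F C0 _: no change
3. e -> o, i -> u / B C0 _: fires at position(s) 13: neinasaapasook
surface: neinasaapasook

cell GRD=mi, POLE=zo, MOD=ra:
underlying: neinsa-t-up-po
1. 0 -> a / C _ C: inserts after position(s) 4, 9: neinasatupapo
2. o -> e, u -> i / F C0 _: no change
3. e -> o, i -> u / B C0 _: no change
surface: neinasatupapo

cell GRD=fe, POLE=ma, MOD=ki:
underlying: neinsa-ap-te-ek
1. 0 -> a / C _ C: inserts after position(s) 4, 8: neinasaapateek
2. o -> e, u -> i / F C0 _: no change
3. e -> o, i -> u / B C0 _: fires at position(s) 12: neinasaapatoek
surface: neinasaapatoek

cell GRD=mi, POLE=ra, MOD=du:
underlying: neinsa-rek-up-z
1. 0 -> a / C _ C: inserts after position(s) 4, 11: neinasarekupaz
2. o -> e, u -> i / F C0 _: fires at position(s) 11: neinasarekipaz
3. e -> o, i -> u / B C0 _: fires at position(s) 9: neinasarokipaz
surface: neinasarokipaz

cell GRD=zo, POLE=zo, MOD=du:
underlying: neinsa-t-so-z
1. 0 -> a / C _ C: inserts after position(s) 4, 7: neinasatasoz
2. o -> e, u -> i / F C0 _: no change
3. e -> o, i -> u / B C0 _: no change
surface: neinasatasoz


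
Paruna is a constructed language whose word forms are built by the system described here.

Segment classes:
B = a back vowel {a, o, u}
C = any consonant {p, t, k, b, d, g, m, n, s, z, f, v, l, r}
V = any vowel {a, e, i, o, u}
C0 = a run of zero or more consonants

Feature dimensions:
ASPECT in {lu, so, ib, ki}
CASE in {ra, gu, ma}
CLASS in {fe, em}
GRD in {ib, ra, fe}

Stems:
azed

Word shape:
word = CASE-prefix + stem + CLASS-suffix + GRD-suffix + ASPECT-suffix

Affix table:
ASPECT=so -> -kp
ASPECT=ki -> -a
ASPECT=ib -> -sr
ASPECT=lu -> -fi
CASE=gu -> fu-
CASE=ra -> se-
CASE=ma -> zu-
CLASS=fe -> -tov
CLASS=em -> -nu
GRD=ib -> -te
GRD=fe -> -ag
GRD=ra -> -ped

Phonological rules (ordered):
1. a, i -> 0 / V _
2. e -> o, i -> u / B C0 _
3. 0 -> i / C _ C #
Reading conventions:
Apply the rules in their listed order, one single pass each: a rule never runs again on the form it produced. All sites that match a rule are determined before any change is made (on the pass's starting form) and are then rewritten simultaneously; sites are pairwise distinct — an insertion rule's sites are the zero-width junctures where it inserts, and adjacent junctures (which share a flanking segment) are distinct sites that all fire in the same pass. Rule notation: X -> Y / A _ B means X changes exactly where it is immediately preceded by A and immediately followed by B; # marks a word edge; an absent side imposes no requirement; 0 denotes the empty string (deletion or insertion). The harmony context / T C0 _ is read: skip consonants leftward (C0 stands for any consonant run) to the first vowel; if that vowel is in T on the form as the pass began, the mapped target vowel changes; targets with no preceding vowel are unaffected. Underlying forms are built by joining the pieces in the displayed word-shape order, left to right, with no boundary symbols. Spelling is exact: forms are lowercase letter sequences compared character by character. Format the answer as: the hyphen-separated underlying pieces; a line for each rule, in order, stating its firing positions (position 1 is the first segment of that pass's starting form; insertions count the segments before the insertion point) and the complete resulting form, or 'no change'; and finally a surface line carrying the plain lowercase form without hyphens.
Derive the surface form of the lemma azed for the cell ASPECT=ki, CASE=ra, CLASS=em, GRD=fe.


underlying: se-azed-nu-ag-a
1. a, i -> 0 / V _: fires at position(s) 3, 9: sezednuga
2. e -> o, i -> u / B C0 _: no change
3. 0 -> i / C _ C #: no change
surface: sezednuga


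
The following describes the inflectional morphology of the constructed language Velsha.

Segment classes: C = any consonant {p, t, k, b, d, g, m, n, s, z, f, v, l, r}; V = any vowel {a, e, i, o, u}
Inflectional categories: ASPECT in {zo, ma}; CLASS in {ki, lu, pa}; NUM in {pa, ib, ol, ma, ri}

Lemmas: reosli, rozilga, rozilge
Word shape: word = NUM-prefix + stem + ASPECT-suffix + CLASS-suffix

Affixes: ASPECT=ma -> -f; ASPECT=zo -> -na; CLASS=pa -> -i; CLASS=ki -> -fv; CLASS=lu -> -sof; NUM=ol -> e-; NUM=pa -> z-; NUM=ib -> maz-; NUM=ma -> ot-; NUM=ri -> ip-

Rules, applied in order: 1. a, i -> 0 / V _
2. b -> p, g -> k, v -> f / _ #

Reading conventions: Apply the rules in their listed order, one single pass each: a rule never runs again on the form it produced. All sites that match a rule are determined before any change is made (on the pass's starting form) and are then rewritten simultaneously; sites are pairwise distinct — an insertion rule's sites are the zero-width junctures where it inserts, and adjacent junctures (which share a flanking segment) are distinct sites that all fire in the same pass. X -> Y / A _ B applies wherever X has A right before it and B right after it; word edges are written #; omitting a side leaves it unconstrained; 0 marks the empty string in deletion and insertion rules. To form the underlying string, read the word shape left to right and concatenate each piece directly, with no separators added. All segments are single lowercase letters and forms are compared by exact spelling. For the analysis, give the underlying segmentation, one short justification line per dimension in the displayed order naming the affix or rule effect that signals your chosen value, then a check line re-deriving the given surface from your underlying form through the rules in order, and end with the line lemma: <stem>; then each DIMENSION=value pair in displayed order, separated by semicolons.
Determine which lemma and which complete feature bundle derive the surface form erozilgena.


underlying: e-rozilge-na-i
ASPECT=zo - signalled by the affix -na
CLASS=pa - signalled by the affix -i
NUM=ol - signalled by the affix e-
check: erozilgenai -> erozilgena -> erozilgena
lemma: rozilge; ASPECT=zo; CLASS=pa; NUM=ol


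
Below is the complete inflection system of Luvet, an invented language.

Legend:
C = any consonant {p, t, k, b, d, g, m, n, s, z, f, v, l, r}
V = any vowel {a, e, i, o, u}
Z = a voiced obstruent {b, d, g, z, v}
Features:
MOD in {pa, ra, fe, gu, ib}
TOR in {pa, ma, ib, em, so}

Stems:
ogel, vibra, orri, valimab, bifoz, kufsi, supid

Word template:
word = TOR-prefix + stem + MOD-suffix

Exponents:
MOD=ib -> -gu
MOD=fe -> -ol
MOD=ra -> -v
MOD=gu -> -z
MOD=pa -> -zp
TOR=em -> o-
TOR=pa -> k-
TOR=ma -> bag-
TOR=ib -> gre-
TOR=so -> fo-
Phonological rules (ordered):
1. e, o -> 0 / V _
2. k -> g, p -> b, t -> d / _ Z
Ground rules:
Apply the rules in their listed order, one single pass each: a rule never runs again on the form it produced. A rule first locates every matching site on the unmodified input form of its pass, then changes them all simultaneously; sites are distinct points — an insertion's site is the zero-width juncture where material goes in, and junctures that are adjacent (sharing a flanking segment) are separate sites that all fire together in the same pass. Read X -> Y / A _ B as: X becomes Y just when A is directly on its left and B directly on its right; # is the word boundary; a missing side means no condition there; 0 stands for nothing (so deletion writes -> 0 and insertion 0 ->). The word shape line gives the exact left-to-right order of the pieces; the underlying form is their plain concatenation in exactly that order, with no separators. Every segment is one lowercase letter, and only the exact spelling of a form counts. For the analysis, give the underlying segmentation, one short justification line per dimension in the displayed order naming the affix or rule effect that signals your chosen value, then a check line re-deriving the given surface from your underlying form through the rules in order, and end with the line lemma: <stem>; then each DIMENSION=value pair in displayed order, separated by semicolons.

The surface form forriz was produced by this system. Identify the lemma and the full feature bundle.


underlying: fo-orri-z
MOD=gu - signalled by the affix -z
TOR=so - signalled by the affix fo-
check: foorriz -> forriz -> forriz
lemma: orri; MOD=gu; TOR=so


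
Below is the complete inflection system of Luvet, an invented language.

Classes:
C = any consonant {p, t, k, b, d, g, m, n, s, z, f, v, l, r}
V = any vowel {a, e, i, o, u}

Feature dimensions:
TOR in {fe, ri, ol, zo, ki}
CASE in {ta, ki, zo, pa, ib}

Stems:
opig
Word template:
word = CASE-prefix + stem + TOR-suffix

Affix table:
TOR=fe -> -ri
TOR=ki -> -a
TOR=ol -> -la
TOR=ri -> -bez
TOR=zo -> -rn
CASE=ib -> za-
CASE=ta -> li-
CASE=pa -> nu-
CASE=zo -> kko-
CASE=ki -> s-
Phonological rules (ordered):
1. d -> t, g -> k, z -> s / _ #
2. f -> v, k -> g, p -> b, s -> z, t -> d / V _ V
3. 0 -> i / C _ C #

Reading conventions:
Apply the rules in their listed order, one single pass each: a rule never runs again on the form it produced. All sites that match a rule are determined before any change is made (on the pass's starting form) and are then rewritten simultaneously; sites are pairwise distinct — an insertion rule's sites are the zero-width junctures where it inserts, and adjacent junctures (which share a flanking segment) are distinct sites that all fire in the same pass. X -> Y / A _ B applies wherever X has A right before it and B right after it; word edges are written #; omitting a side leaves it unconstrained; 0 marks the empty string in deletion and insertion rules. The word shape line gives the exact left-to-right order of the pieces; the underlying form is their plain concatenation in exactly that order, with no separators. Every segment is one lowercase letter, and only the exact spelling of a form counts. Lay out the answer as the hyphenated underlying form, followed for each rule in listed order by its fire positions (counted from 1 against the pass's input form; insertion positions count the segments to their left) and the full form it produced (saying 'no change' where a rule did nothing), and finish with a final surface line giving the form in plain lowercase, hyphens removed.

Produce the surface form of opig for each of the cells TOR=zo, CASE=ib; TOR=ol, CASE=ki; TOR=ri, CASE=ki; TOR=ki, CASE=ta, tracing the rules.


cell TOR=zo, CASE=ib:
underlying: za-opig-rn
1. d -> t, g -> k, z -> s / _ #: no change
2. f -> v, k -> g, p -> b, s -> z, t -> d / V _ V: fires at position(s) 4: zaobigrn
3. 0 -> i / C _ C #: inserts after position(s) 7: zaobigrin
surface: zaobigrin

cell TOR=ol, CASE=ki:
underlying: s-opig-la
1. d -> t, g -> k, z -> s / _ #: no change
2. f -> v, k -> g, p -> b, s -> z, t -> d / V _ V: fires at position(s) 3: sobigla
3. 0 -> i / C _ C #: no change
surface: sobigla

cell TOR=ri, CASE=ki:
underlying: s-opig-bez
1. d -> t, g -> k, z -> s / _ #: fires at position(s) 8: sopigbes
2. f -> v, k -> g, p -> b, s -> z, t -> d / V _ V: fires at position(s) 3: sobigbes
3. 0 -> i / C _ C #: no change
surface: sobigbes

cell TOR=ki, CASE=ta:
underlying: li-opig-a
1. d -> t, g -> k, z -> s / _ #: no change
2. f -> v, k -> g, p -> b, s -> z, t -> d / V _ V: fires at position(s) 4: liobiga
3. 0 -> i / C _ C #: no change
surface: liobiga


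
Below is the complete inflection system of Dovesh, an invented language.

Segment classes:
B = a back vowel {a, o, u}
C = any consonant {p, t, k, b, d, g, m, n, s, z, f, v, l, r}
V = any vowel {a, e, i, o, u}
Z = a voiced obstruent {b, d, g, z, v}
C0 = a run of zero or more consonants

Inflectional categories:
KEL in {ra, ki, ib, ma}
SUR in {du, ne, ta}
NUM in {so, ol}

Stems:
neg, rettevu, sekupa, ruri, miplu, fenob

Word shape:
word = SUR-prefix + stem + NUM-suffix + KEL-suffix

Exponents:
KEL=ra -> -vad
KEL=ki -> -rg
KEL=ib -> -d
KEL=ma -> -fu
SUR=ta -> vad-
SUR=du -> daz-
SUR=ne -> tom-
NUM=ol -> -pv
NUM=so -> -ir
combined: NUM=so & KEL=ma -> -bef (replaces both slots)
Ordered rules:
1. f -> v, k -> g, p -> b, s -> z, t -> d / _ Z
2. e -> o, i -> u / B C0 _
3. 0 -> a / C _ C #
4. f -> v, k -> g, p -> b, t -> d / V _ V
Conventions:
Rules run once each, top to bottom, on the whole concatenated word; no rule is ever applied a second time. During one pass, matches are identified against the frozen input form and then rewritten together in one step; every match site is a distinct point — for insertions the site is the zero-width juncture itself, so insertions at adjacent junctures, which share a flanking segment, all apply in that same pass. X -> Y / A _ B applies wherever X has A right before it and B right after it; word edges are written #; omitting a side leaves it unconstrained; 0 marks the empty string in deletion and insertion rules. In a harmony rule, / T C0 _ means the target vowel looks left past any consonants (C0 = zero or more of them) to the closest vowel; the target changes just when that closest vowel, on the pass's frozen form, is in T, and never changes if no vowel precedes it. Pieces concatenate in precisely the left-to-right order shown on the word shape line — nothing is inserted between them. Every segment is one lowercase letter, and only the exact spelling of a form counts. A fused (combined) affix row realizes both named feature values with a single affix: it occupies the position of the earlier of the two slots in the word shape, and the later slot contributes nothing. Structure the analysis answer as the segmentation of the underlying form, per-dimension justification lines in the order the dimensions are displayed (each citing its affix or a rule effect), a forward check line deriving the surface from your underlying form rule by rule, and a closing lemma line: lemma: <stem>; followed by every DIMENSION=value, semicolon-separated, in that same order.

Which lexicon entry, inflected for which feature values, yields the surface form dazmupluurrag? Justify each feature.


underlying: daz-miplu-ir-rg
KEL=ki - signalled by the affix -rg
SUR=du - signalled by the affix daz-
NUM=so - signalled by the affix -ir
check: dazmipluirrg -> dazmipluirrg -> dazmupluurrg -> dazmupluurrag -> dazmupluurrag
lemma: miplu; KEL=ki; SUR=du; NUM=so


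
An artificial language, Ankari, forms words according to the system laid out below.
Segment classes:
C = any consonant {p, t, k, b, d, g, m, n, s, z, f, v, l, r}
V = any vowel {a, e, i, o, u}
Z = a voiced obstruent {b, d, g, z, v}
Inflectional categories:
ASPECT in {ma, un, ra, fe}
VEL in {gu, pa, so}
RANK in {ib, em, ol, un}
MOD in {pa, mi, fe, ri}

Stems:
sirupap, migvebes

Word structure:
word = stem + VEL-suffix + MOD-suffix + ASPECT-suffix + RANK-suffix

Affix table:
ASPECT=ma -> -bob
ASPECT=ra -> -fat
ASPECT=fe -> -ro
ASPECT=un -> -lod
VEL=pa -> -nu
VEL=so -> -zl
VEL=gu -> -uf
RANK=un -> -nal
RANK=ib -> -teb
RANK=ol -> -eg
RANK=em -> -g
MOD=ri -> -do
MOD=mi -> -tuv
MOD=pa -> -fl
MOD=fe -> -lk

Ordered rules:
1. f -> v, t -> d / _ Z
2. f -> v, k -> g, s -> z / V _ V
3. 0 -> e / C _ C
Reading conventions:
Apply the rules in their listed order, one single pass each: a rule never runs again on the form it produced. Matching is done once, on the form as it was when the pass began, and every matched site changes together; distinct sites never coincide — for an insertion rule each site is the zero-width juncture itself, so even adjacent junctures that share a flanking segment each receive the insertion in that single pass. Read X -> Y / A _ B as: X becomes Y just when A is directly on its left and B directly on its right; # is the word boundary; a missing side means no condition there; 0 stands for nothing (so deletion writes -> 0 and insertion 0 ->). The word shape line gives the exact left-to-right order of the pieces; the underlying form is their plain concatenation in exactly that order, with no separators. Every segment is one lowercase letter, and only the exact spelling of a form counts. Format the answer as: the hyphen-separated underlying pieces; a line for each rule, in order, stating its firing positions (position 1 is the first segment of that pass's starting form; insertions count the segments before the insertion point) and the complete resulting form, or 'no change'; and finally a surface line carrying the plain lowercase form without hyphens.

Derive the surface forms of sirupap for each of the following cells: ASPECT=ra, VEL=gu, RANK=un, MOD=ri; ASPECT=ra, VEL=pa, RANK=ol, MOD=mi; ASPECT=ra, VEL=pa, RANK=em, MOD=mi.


cell ASPECT=ra, VEL=gu, RANK=un, MOD=ri:
underlying: sirupap-uf-do-fat-nal
1. f -> v, t -> d / _ Z: fires at position(s) 9: sirupapuvdofatnal
2. f -> v, k -> g, s -> z / V _ V: fires at position(s) 12: sirupapuvdovatnal
3. 0 -> e / C _ C: inserts after position(s) 9, 14: sirupapuvedovatenal
surface: sirupapuvedovatenal

cell ASPECT=ra, VEL=pa, RANK=ol, MOD=mi:
underlying: sirupap-nu-tuv-fat-eg
1. f -> v, t -> d / _ Z: no change
2. f -> v, k -> g, s -> z / V _ V: no change
3. 0 -> e / C _ C: inserts after position(s) 7, 12: sirupapenutuvefateg
surface: sirupapenutuvefateg

cell ASPECT=ra, VEL=pa, RANK=em, MOD=mi:
underlying: sirupap-nu-tuv-fat-g
1. f -> v, t -> d / _ Z: fires at position(s) 15: sirupapnutuvfadg
2. f -> v, k -> g, s -> z / V _ V: no change
3. 0 -> e / C _ C: inserts after position(s) 7, 12, 15: sirupapenutuvefadeg
surface: sirupapenutuvefadeg


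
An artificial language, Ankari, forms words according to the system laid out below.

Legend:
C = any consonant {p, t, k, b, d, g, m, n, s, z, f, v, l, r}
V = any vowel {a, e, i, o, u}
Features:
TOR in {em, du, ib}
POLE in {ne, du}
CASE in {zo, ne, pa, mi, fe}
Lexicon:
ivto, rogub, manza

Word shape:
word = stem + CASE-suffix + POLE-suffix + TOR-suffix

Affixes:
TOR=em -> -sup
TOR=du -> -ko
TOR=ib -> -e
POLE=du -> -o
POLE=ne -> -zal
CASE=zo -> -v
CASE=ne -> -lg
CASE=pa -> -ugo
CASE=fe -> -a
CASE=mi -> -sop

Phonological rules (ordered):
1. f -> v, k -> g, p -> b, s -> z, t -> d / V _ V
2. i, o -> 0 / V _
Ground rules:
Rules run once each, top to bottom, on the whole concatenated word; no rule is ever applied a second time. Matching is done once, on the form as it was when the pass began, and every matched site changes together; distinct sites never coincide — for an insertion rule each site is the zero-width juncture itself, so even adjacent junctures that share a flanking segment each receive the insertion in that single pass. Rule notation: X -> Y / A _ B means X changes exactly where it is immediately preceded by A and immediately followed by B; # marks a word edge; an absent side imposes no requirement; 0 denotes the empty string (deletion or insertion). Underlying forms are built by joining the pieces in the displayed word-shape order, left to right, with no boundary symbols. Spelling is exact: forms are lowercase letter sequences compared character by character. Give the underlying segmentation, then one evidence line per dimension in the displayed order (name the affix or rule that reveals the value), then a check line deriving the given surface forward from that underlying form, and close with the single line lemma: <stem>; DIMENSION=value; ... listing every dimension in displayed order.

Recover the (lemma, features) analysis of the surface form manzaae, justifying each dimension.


underlying: manza-a-o-e
TOR=ib - signalled by the affix -e
POLE=du - signalled by the affix -o
CASE=fe - signalled by the affix -a
check: manzaaoe -> manzaaoe -> manzaae
lemma: manza; TOR=ib; POLE=du; CASE=fe


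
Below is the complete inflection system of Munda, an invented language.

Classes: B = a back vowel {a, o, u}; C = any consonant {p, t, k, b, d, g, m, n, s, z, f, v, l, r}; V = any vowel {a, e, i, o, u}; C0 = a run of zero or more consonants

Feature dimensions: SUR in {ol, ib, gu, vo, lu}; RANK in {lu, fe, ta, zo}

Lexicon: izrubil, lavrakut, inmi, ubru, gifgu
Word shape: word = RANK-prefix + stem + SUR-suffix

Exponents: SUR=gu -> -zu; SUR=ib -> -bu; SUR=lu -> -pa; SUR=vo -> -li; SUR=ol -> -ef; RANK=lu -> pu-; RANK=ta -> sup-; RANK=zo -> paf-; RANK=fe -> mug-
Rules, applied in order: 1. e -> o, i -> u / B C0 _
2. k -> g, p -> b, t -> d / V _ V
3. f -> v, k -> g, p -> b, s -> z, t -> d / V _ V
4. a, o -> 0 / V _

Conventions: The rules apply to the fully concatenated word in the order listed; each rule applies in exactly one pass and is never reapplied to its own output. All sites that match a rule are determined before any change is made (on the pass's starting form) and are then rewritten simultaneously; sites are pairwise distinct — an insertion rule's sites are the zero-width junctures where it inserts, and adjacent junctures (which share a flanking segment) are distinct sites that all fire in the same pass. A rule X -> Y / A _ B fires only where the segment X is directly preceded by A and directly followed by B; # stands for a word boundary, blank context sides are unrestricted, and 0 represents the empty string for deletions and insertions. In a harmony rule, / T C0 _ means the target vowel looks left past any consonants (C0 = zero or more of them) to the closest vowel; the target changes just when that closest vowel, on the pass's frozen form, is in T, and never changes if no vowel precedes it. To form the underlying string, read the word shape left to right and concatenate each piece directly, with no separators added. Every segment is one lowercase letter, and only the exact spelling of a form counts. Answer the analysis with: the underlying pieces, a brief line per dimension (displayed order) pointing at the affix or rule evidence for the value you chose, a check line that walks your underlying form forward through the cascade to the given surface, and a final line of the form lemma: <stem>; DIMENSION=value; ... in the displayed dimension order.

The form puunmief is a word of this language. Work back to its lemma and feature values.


underlying: pu-inmi-ef
SUR=ol - signalled by the affix -ef
RANK=lu - signalled by the affix pu-
check: puinmief -> puunmief -> puunmief -> puunmief -> puunmief
lemma: inmi; SUR=ol; RANK=lu
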